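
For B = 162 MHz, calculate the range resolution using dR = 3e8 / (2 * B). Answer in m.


dR = 3e8 / (2 * 162000000.0) = 0.93 m

0.93 m


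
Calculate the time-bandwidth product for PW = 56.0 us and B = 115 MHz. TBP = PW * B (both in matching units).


TBP = 56.0 * 115 = 6440.0

6440.0


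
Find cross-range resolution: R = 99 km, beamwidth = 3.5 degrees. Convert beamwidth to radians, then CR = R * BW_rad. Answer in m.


BW_rad = 0.061086524
CR = 99000 * 0.061086524 = 6047.6 m

6047.6 m


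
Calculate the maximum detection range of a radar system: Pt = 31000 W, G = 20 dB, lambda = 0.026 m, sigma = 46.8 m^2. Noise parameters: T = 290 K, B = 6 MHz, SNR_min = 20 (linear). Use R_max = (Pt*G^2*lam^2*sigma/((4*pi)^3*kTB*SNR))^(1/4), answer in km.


G_lin = 10^(20/10) = 100.0
R^4 = 31000 * 100.0^2 * 0.026^2 * 46.8 / ((4*pi)^3 * 1.38e-23 * 290 * 6000000.0 * 20)
R^4 = 1.02912e16 m^4
R_max = (1.02912e16)^(1/4) = 10072.0 m = 10.1 km

10.1 km


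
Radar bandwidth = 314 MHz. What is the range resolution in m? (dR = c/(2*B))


dR = 3e8 / (2 * 314000000.0) = 0.48 m

0.48 m


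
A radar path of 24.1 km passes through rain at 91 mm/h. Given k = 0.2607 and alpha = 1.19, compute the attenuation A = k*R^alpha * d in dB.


gamma = 0.2607 * 91^1.19 = 55.898517 dB/km
A = 55.898517 * 24.1 = 1347.15 dB

1347.15 dB


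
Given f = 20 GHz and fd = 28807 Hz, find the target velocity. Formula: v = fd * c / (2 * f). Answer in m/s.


v = 28807 * 3e8 / (2 * 20000000000.0) = 216.1 m/s

216.1 m/s


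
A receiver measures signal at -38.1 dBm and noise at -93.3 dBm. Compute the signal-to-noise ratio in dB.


SNR = -38.1 - (-93.3) = 55.2 dB

55.2 dB


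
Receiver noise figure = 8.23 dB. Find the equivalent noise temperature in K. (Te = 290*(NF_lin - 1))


NF_lin = 10^(8.23/10) = 6.652732
Te = 290 * (6.652732 - 1) = 1639.3 K

1639.3 K


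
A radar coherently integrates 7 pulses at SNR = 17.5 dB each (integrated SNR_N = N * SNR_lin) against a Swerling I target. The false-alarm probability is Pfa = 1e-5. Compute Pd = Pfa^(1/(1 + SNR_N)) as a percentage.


SNR_lin = 10^(17.5/10) = 56.23413
SNR_N = 7 * 56.23413 = 393.63891
1/(1 + SNR_N) = 1/394.63891 = 0.002534
Pd = (1e-5)^0.002534 = 0.97125
Pd = 97.1%

97.1%


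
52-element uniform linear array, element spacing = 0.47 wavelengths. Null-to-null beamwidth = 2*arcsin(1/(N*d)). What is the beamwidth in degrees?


1/(N*d) = 1/(52*0.47) = 0.040917
BW = 2*arcsin(0.040917) = 4.7 degrees

4.7 degrees


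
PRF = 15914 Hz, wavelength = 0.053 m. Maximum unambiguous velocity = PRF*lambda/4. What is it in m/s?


V_ua = 15914 * 0.053 / 4 = 210.9 m/s

210.9 m/s


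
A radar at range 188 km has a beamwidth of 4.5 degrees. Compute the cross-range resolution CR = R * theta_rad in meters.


BW_rad = 0.078539816
CR = 188000 * 0.078539816 = 14765.5 m

14765.5 m


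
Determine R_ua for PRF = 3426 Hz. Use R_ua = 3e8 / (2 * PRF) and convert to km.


R_ua = 3e8 / (2 * 3426) = 43782.8 m = 43.8 km

43.8 km


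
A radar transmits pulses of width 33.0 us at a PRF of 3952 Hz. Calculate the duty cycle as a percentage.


DC = 33.0e-6 * 3952 * 100 = 13.04%

13.04%


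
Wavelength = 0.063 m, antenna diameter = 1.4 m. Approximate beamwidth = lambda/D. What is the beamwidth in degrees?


BW_rad = 0.063 / 1.4 = 0.045
BW_deg = 2.58 degrees

2.58 degrees


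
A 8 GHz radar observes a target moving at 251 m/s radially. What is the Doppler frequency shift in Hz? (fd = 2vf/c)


fd = 2 * 251 * 8000000000.0 / 3e8 = 13386.7 Hz

13386.7 Hz


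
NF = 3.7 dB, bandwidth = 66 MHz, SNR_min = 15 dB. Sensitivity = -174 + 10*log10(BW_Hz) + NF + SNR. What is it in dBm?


10*log10(66000000.0) = 78.2
S = -174 + 78.2 + 3.7 + 15 = -77.1 dBm

-77.1 dBm


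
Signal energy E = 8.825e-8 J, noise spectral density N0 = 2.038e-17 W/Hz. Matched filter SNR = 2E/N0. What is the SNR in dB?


SNR_lin = 2 * 8.825e-8 / 2.038e-17 = 8.66e9
SNR_dB = 10*log10(8.66e9) = 99.4 dB

99.4 dB


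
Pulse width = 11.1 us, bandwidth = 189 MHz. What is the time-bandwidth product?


TBP = 11.1 * 189 = 2097.9

2097.9


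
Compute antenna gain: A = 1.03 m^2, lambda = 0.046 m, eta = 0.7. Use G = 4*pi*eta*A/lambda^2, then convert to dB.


G_linear = 4*pi*0.7*1.03/0.046^2 = 4281.83
G_dB = 10*log10(4281.83) = 36.3 dB

36.3 dB


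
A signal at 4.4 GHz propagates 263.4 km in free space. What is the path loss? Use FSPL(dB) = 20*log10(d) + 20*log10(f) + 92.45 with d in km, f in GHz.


20*log10(263.4) = 48.41
20*log10(4.4) = 12.87
FSPL = 153.7 dB

153.7 dB


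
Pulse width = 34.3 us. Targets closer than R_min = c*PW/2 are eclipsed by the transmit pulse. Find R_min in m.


R_min = 3e8 * 34.3e-6 / 2 = 5145.0 m

5145.0 m


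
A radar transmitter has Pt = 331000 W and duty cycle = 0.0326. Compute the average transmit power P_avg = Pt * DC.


P_avg = 331000 * 0.0326 = 10790.6 W

10790.6 W


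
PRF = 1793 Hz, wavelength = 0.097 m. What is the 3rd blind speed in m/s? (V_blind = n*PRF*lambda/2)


V_blind = 3 * 1793 * 0.097 / 2 = 260.9 m/s

260.9 m/s


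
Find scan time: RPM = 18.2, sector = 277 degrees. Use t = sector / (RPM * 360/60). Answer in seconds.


t = 277 / (18.2 * 360) * 60 = 2.54 s

2.54 s


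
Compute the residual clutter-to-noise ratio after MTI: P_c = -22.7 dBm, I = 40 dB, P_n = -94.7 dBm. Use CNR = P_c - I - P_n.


CNR = -22.7 - 40 - (-94.7) = 32.0 dB

32.0 dB


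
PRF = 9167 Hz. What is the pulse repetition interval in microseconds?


PRI = 1/9167 = 0.0001090869 s = 109.1 us

109.1 us


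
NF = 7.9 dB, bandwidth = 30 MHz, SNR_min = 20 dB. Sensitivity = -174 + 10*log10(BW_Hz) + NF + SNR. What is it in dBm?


10*log10(30000000.0) = 74.77
S = -174 + 74.77 + 7.9 + 20 = -71.3 dBm

-71.3 dBm


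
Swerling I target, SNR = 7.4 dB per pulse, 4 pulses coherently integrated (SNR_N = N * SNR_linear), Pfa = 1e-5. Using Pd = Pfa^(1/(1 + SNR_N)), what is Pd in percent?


SNR_lin = 10^(7.4/10) = 5.49541
SNR_N = 4 * 5.49541 = 21.98164
1/(1 + SNR_N) = 1/22.98164 = 0.043513
Pd = (1e-5)^0.043513 = 0.60595
Pd = 60.6%

60.6%


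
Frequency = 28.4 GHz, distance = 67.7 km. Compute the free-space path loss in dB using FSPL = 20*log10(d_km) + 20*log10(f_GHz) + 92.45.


20*log10(67.7) = 36.61
20*log10(28.4) = 29.07
FSPL = 158.1 dB

158.1 dB


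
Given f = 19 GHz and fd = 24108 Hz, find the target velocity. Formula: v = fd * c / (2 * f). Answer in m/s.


v = 24108 * 3e8 / (2 * 19000000000.0) = 190.3 m/s

190.3 m/s


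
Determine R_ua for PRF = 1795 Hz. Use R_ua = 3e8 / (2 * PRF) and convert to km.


R_ua = 3e8 / (2 * 1795) = 83565.5 m = 83.6 km

83.6 km


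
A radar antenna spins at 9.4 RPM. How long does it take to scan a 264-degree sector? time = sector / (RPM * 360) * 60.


t = 264 / (9.4 * 360) * 60 = 4.68 s

4.68 s


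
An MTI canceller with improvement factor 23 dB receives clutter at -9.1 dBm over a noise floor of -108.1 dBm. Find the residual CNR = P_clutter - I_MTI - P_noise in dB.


CNR = -9.1 - 23 - (-108.1) = 76.0 dB

76.0 dB


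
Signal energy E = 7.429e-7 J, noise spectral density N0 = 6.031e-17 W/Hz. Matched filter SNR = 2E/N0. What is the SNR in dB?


SNR_lin = 2 * 7.429e-7 / 6.031e-17 = 2.464e10
SNR_dB = 10*log10(2.464e10) = 103.9 dB

103.9 dB


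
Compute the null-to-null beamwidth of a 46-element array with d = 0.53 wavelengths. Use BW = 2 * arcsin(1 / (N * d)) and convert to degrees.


1/(N*d) = 1/(46*0.53) = 0.041017
BW = 2*arcsin(0.041017) = 4.7 degrees

4.7 degrees


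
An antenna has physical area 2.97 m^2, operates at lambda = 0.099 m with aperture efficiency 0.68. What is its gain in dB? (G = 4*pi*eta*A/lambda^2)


G_linear = 4*pi*0.68*2.97/0.099^2 = 2589.43
G_dB = 10*log10(2589.43) = 34.1 dB

34.1 dB


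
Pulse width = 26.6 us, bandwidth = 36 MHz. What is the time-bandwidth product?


TBP = 26.6 * 36 = 957.6

957.6


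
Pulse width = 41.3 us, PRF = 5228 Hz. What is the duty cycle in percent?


DC = 41.3e-6 * 5228 * 100 = 21.59%

21.59%


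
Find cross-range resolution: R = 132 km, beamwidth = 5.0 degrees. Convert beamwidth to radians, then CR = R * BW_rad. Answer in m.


BW_rad = 0.087266463
CR = 132000 * 0.087266463 = 11519.2 m

11519.2 m


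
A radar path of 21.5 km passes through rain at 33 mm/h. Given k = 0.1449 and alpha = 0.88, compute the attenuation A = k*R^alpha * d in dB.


gamma = 0.1449 * 33^0.88 = 3.143118 dB/km
A = 3.143118 * 21.5 = 67.58 dB

67.58 dB


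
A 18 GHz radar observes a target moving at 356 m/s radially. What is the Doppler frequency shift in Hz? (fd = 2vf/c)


fd = 2 * 356 * 18000000000.0 / 3e8 = 42720.0 Hz

42720.0 Hz


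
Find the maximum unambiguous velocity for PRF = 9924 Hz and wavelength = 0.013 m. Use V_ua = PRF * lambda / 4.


V_ua = 9924 * 0.013 / 4 = 32.3 m/s

32.3 m/s


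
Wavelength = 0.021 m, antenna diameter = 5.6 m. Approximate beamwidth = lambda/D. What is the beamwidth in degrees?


BW_rad = 0.021 / 5.6 = 0.00375
BW_deg = 0.21 degrees

0.21 degrees


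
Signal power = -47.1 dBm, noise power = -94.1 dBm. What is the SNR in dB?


SNR = -47.1 - (-94.1) = 47.0 dB

47.0 dB


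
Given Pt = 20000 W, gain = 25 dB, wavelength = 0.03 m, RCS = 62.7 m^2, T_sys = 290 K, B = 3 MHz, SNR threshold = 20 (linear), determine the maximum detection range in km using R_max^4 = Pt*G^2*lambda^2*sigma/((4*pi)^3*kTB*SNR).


G_lin = 10^(25/10) = 316.227766
R^4 = 20000 * 316.227766^2 * 0.03^2 * 62.7 / ((4*pi)^3 * 1.38e-23 * 290 * 3000000.0 * 20)
R^4 = 2.36855e17 m^4
R_max = (2.36855e17)^(1/4) = 22060.8 m = 22.1 km

22.1 km


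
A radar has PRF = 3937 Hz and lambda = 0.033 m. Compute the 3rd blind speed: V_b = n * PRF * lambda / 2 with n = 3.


V_blind = 3 * 3937 * 0.033 / 2 = 194.9 m/s

194.9 m/s


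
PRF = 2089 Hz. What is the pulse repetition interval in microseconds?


PRI = 1/2089 = 0.0004786979 s = 478.7 us

478.7 us


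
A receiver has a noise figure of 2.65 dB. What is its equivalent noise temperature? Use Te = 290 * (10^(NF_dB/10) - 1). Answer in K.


NF_lin = 10^(2.65/10) = 1.840772
Te = 290 * (1.840772 - 1) = 243.8 K

243.8 K


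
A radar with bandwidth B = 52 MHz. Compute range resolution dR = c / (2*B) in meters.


dR = 3e8 / (2 * 52000000.0) = 2.88 m

2.88 m


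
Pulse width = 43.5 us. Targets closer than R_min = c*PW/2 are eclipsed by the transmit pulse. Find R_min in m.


R_min = 3e8 * 43.5e-6 / 2 = 6525.0 m

6525.0 m


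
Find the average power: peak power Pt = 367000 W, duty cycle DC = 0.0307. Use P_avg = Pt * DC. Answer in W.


P_avg = 367000 * 0.0307 = 11266.9 W

11266.9 W


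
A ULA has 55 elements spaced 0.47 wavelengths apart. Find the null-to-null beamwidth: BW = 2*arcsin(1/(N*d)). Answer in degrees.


1/(N*d) = 1/(55*0.47) = 0.038685
BW = 2*arcsin(0.038685) = 4.4 degrees

4.4 degrees


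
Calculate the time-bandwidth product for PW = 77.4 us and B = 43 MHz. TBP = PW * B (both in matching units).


TBP = 77.4 * 43 = 3328.2

3328.2


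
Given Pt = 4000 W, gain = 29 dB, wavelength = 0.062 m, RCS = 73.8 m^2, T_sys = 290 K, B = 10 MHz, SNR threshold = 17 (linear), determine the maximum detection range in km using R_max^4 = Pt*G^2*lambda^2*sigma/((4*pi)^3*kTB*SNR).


G_lin = 10^(29/10) = 794.328235
R^4 = 4000 * 794.328235^2 * 0.062^2 * 73.8 / ((4*pi)^3 * 1.38e-23 * 290 * 10000000.0 * 17)
R^4 = 5.30327e17 m^4
R_max = (5.30327e17)^(1/4) = 26985.8 m = 27.0 km

27.0 km


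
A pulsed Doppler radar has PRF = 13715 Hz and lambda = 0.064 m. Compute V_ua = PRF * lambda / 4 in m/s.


V_ua = 13715 * 0.064 / 4 = 219.4 m/s

219.4 m/s


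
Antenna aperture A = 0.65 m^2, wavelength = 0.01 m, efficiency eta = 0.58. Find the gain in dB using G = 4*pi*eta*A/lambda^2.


G_linear = 4*pi*0.58*0.65/0.01^2 = 47375.22
G_dB = 10*log10(47375.22) = 46.8 dB

46.8 dB


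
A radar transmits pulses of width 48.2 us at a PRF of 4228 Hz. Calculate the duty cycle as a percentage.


DC = 48.2e-6 * 4228 * 100 = 20.38%

20.38%


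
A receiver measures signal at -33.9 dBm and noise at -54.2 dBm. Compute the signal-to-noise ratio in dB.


SNR = -33.9 - (-54.2) = 20.3 dB

20.3 dB


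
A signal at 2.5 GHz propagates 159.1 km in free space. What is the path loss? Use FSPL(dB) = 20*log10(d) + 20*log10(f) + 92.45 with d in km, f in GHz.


20*log10(159.1) = 44.03
20*log10(2.5) = 7.96
FSPL = 144.4 dB

144.4 dB


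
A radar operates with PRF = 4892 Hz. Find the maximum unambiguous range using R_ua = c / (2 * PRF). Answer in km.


R_ua = 3e8 / (2 * 4892) = 30662.3 m = 30.7 km

30.7 km


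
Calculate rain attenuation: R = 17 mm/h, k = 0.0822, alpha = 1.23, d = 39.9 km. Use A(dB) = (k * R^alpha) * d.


gamma = 0.0822 * 17^1.23 = 2.681168 dB/km
A = 2.681168 * 39.9 = 106.98 dB

106.98 dB


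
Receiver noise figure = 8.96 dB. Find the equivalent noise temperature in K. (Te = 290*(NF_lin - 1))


NF_lin = 10^(8.96/10) = 7.870458
Te = 290 * (7.870458 - 1) = 1992.4 K

1992.4 K


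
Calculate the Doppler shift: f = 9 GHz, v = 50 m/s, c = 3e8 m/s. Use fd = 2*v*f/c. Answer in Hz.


fd = 2 * 50 * 9000000000.0 / 3e8 = 3000.0 Hz

3000.0 Hz


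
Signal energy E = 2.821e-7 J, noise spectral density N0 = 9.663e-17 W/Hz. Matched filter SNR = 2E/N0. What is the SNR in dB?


SNR_lin = 2 * 2.821e-7 / 9.663e-17 = 5.839e9
SNR_dB = 10*log10(5.839e9) = 97.7 dB

97.7 dB


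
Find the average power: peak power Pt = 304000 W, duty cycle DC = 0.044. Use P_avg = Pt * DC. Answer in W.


P_avg = 304000 * 0.044 = 13376.0 W

13376.0 W


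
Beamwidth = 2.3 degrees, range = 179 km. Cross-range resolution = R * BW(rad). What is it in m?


BW_rad = 0.040142573
CR = 179000 * 0.040142573 = 7185.5 m

7185.5 m


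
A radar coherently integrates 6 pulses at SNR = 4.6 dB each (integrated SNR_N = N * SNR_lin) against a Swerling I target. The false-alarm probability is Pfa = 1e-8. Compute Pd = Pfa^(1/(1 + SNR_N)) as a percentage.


SNR_lin = 10^(4.6/10) = 2.88403
SNR_N = 6 * 2.88403 = 17.30418
1/(1 + SNR_N) = 1/18.30418 = 0.0546323
Pd = (1e-8)^0.0546323 = 0.36555
Pd = 36.6%

36.6%


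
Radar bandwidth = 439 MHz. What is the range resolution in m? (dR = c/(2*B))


dR = 3e8 / (2 * 439000000.0) = 0.34 m

0.34 m


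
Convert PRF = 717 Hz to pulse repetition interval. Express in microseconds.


PRI = 1/717 = 0.0013947001 s = 1394.7 us

1394.7 us


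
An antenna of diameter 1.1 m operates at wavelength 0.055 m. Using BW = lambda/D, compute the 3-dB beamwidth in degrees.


BW_rad = 0.055 / 1.1 = 0.05
BW_deg = 2.86 degrees

2.86 degrees


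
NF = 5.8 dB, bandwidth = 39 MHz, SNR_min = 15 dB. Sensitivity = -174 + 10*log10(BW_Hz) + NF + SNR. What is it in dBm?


10*log10(39000000.0) = 75.91
S = -174 + 75.91 + 5.8 + 15 = -77.3 dBm

-77.3 dBm


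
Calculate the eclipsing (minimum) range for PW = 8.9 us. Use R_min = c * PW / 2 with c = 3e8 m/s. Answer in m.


R_min = 3e8 * 8.9e-6 / 2 = 1335.0 m

1335.0 m


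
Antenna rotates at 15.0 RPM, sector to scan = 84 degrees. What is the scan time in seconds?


t = 84 / (15.0 * 360) * 60 = 0.93 s

0.93 s


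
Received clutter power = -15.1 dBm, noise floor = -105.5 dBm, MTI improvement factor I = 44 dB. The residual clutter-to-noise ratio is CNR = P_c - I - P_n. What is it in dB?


CNR = -15.1 - 44 - (-105.5) = 46.4 dB

46.4 dB


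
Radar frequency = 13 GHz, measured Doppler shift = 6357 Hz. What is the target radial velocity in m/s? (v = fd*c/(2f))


v = 6357 * 3e8 / (2 * 13000000000.0) = 73.4 m/s

73.4 m/s


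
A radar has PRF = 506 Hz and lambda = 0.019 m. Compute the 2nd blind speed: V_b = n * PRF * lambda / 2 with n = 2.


V_blind = 2 * 506 * 0.019 / 2 = 9.6 m/s

9.6 m/s


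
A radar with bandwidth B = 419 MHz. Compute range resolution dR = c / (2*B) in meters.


dR = 3e8 / (2 * 419000000.0) = 0.36 m

0.36 m


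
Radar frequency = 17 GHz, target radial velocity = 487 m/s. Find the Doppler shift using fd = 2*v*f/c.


fd = 2 * 487 * 17000000000.0 / 3e8 = 55193.3 Hz

55193.3 Hz


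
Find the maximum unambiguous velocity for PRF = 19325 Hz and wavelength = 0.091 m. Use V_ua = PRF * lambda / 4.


V_ua = 19325 * 0.091 / 4 = 439.6 m/s

439.6 m/s


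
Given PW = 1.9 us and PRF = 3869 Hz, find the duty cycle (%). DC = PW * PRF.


DC = 1.9e-6 * 3869 * 100 = 0.74%

0.74%


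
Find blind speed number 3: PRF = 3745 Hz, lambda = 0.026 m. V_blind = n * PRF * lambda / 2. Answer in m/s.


V_blind = 3 * 3745 * 0.026 / 2 = 146.1 m/s

146.1 m/s


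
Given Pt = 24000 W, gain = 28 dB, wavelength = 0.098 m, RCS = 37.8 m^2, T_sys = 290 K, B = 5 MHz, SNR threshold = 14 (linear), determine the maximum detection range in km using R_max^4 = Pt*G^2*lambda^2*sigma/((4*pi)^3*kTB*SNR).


G_lin = 10^(28/10) = 630.957344
R^4 = 24000 * 630.957344^2 * 0.098^2 * 37.8 / ((4*pi)^3 * 1.38e-23 * 290 * 5000000.0 * 14)
R^4 = 6.23951e18 m^4
R_max = (6.23951e18)^(1/4) = 49979.0 m = 50.0 km

50.0 km


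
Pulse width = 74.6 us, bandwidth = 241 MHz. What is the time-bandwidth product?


TBP = 74.6 * 241 = 17978.6

17978.6


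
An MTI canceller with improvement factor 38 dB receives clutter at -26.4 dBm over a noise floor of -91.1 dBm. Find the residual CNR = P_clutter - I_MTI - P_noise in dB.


CNR = -26.4 - 38 - (-91.1) = 26.7 dB

26.7 dB


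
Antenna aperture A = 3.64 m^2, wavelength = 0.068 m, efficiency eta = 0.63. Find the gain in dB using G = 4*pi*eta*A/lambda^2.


G_linear = 4*pi*0.63*3.64/0.068^2 = 6232.09
G_dB = 10*log10(6232.09) = 37.9 dB

37.9 dB


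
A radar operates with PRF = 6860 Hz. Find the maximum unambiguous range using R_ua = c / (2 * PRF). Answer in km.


R_ua = 3e8 / (2 * 6860) = 21865.9 m = 21.9 km

21.9 km


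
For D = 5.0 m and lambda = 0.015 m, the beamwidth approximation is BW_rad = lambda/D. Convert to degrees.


BW_rad = 0.015 / 5.0 = 0.003
BW_deg = 0.17 degrees

0.17 degrees


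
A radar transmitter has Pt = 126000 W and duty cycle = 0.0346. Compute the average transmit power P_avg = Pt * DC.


P_avg = 126000 * 0.0346 = 4359.6 W

4359.6 W


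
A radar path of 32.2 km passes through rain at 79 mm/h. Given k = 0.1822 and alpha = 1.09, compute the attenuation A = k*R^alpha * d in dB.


gamma = 0.1822 * 79^1.09 = 21.328578 dB/km
A = 21.328578 * 32.2 = 686.78 dB

686.78 dB


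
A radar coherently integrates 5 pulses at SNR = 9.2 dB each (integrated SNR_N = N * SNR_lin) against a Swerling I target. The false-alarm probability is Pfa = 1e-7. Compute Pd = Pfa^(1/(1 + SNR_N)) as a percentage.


SNR_lin = 10^(9.2/10) = 8.31764
SNR_N = 5 * 8.31764 = 41.5882
1/(1 + SNR_N) = 1/42.5882 = 0.0234807
Pd = (1e-7)^0.0234807 = 0.68491
Pd = 68.5%

68.5%


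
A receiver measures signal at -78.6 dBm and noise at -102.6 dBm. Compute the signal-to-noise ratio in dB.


SNR = -78.6 - (-102.6) = 24.0 dB

24.0 dB


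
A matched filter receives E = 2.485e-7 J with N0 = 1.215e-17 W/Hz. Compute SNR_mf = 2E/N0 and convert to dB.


SNR_lin = 2 * 2.485e-7 / 1.215e-17 = 4.091e10
SNR_dB = 10*log10(4.091e10) = 106.1 dB

106.1 dB


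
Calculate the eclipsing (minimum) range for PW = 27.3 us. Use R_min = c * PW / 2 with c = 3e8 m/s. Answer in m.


R_min = 3e8 * 27.3e-6 / 2 = 4095.0 m

4095.0 m


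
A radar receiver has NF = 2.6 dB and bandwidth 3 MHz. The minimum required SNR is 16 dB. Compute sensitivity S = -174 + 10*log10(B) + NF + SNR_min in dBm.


10*log10(3000000.0) = 64.77
S = -174 + 64.77 + 2.6 + 16 = -90.6 dBm

-90.6 dBm


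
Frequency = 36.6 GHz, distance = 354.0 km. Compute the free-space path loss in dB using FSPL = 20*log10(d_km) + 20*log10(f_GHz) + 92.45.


20*log10(354.0) = 50.98
20*log10(36.6) = 31.27
FSPL = 174.7 dB

174.7 dB


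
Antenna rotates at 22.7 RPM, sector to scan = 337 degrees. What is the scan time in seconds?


t = 337 / (22.7 * 360) * 60 = 2.47 s

2.47 s


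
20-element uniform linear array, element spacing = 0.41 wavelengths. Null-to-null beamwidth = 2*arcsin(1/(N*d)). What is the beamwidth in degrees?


1/(N*d) = 1/(20*0.41) = 0.121951
BW = 2*arcsin(0.121951) = 14.0 degrees

14.0 degrees


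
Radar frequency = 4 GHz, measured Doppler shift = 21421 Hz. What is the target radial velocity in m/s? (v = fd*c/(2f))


v = 21421 * 3e8 / (2 * 4000000000.0) = 803.3 m/s

803.3 m/s


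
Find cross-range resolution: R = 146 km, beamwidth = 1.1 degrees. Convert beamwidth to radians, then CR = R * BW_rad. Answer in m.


BW_rad = 0.019198622
CR = 146000 * 0.019198622 = 2803.0 m

2803.0 m


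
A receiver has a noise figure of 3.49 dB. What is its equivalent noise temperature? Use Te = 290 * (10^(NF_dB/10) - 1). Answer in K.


NF_lin = 10^(3.49/10) = 2.233572
Te = 290 * (2.233572 - 1) = 357.7 K

357.7 K


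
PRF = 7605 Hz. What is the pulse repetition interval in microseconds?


PRI = 1/7605 = 0.0001314924 s = 131.5 us

131.5 us


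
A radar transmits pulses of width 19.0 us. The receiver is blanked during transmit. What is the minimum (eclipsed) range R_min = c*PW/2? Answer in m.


R_min = 3e8 * 19.0e-6 / 2 = 2850.0 m

2850.0 m


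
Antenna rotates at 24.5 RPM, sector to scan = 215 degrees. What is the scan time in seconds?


t = 215 / (24.5 * 360) * 60 = 1.46 s

1.46 s


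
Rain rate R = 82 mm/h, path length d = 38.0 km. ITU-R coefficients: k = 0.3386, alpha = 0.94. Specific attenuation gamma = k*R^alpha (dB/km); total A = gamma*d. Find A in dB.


gamma = 0.3386 * 82^0.94 = 21.314344 dB/km
A = 21.314344 * 38.0 = 809.95 dB

809.95 dB


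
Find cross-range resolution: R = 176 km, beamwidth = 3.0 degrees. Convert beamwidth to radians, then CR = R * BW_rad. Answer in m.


BW_rad = 0.052359878
CR = 176000 * 0.052359878 = 9215.3 m

9215.3 m


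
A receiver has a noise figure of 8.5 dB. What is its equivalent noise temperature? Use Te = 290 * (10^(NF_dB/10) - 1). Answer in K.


NF_lin = 10^(8.5/10) = 7.079458
Te = 290 * (7.079458 - 1) = 1763.0 K

1763.0 K


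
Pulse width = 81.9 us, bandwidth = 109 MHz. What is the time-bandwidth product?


TBP = 81.9 * 109 = 8927.1

8927.1


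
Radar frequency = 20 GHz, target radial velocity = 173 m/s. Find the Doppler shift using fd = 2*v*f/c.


fd = 2 * 173 * 20000000000.0 / 3e8 = 23066.7 Hz

23066.7 Hz


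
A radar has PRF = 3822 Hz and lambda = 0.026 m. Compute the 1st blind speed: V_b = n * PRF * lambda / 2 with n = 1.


V_blind = 1 * 3822 * 0.026 / 2 = 49.7 m/s

49.7 m/s


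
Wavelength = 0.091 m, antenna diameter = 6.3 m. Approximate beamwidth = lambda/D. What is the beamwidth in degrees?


BW_rad = 0.091 / 6.3 = 0.014444
BW_deg = 0.83 degrees

0.83 degrees


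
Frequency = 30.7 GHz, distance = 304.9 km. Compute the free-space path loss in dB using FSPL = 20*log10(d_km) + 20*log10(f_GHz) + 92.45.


20*log10(304.9) = 49.68
20*log10(30.7) = 29.74
FSPL = 171.9 dB

171.9 dB


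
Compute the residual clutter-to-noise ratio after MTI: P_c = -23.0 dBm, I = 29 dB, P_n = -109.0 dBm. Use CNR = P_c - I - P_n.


CNR = -23.0 - 29 - (-109.0) = 57.0 dB

57.0 dB


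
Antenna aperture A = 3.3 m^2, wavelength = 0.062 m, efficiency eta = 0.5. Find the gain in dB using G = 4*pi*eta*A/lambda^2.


G_linear = 4*pi*0.5*3.3/0.062^2 = 5393.99
G_dB = 10*log10(5393.99) = 37.3 dB

37.3 dB


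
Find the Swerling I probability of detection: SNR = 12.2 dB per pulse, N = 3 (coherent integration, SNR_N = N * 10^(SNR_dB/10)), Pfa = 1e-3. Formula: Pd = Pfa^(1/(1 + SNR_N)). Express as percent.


SNR_lin = 10^(12.2/10) = 16.59587
SNR_N = 3 * 16.59587 = 49.78761
1/(1 + SNR_N) = 1/50.78761 = 0.0196898
Pd = (1e-3)^0.0196898 = 0.87283
Pd = 87.3%

87.3%


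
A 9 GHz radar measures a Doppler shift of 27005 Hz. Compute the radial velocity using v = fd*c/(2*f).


v = 27005 * 3e8 / (2 * 9000000000.0) = 450.1 m/s

450.1 m/s


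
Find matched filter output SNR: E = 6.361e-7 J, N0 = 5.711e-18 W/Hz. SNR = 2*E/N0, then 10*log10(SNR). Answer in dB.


SNR_lin = 2 * 6.361e-7 / 5.711e-18 = 2.228e11
SNR_dB = 10*log10(2.228e11) = 113.5 dB

113.5 dB


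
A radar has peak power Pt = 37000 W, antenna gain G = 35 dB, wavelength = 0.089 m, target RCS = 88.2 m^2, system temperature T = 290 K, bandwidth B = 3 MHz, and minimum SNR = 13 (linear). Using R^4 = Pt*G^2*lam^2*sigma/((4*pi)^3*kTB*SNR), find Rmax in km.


G_lin = 10^(35/10) = 3162.27766
R^4 = 37000 * 3162.27766^2 * 0.089^2 * 88.2 / ((4*pi)^3 * 1.38e-23 * 290 * 3000000.0 * 13)
R^4 = 8.34601e20 m^4
R_max = (8.34601e20)^(1/4) = 169969.0 m = 170.0 km

170.0 km


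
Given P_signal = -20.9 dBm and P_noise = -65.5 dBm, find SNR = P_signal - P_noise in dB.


SNR = -20.9 - (-65.5) = 44.6 dB

44.6 dB


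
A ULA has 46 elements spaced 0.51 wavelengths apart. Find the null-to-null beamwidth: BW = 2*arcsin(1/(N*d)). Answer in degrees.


1/(N*d) = 1/(46*0.51) = 0.042626
BW = 2*arcsin(0.042626) = 4.9 degrees

4.9 degrees


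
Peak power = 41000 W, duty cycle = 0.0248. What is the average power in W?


P_avg = 41000 * 0.0248 = 1016.8 W

1016.8 W


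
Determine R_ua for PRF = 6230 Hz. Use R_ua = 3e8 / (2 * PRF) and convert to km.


R_ua = 3e8 / (2 * 6230) = 24077.0 m = 24.1 km

24.1 km


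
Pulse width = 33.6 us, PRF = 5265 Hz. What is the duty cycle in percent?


DC = 33.6e-6 * 5265 * 100 = 17.69%

17.69%


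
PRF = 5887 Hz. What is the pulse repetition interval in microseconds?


PRI = 1/5887 = 0.0001698658 s = 169.9 us

169.9 us


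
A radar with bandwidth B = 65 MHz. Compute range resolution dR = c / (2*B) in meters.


dR = 3e8 / (2 * 65000000.0) = 2.31 m

2.31 m


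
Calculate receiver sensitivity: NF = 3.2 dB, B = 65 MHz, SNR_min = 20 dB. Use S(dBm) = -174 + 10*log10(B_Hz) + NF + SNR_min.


10*log10(65000000.0) = 78.13
S = -174 + 78.13 + 3.2 + 20 = -72.7 dBm

-72.7 dBm


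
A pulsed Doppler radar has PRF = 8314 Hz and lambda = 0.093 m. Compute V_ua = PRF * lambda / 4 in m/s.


V_ua = 8314 * 0.093 / 4 = 193.3 m/s

193.3 m/s


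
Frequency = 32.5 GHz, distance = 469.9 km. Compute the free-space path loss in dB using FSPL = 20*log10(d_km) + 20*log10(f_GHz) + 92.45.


20*log10(469.9) = 53.44
20*log10(32.5) = 30.24
FSPL = 176.1 dB

176.1 dB


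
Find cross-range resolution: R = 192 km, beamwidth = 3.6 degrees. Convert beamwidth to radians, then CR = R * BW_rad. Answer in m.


BW_rad = 0.062831853
CR = 192000 * 0.062831853 = 12063.7 m

12063.7 m


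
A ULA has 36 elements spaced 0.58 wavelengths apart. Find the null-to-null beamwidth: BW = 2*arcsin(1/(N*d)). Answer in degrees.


1/(N*d) = 1/(36*0.58) = 0.047893
BW = 2*arcsin(0.047893) = 5.5 degrees

5.5 degrees


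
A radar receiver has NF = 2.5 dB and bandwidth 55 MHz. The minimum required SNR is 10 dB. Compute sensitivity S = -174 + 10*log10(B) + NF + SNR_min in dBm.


10*log10(55000000.0) = 77.4
S = -174 + 77.4 + 2.5 + 10 = -84.1 dBm

-84.1 dBm


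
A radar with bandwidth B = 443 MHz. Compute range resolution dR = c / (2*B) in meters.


dR = 3e8 / (2 * 443000000.0) = 0.34 m

0.34 m


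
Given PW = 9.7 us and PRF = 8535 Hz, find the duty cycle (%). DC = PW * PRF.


DC = 9.7e-6 * 8535 * 100 = 8.28%

8.28%


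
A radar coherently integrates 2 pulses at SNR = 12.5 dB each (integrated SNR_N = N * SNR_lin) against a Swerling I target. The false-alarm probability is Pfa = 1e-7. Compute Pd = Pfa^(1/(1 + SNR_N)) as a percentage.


SNR_lin = 10^(12.5/10) = 17.78279
SNR_N = 2 * 17.78279 = 35.56558
1/(1 + SNR_N) = 1/36.56558 = 0.0273481
Pd = (1e-7)^0.0273481 = 0.64352
Pd = 64.4%

64.4%


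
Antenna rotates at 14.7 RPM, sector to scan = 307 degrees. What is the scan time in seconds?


t = 307 / (14.7 * 360) * 60 = 3.48 s

3.48 s


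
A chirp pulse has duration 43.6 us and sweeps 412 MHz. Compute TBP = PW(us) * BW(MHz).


TBP = 43.6 * 412 = 17963.2

17963.2


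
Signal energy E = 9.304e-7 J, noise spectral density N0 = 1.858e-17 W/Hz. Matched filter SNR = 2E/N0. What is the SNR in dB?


SNR_lin = 2 * 9.304e-7 / 1.858e-17 = 1.002e11
SNR_dB = 10*log10(1.002e11) = 110.0 dB

110.0 dB


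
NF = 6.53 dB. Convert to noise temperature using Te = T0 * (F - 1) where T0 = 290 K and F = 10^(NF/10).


NF_lin = 10^(6.53/10) = 4.497799
Te = 290 * (4.497799 - 1) = 1014.4 K

1014.4 K


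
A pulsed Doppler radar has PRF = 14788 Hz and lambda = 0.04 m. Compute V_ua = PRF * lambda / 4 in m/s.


V_ua = 14788 * 0.04 / 4 = 147.9 m/s

147.9 m/s


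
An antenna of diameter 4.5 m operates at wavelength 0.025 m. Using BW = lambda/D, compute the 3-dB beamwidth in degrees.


BW_rad = 0.025 / 4.5 = 0.005556
BW_deg = 0.32 degrees

0.32 degrees


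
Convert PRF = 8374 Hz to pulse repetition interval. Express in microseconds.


PRI = 1/8374 = 0.0001194172 s = 119.4 us

119.4 us


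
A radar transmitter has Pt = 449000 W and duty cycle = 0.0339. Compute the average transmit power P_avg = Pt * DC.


P_avg = 449000 * 0.0339 = 15221.1 W

15221.1 W


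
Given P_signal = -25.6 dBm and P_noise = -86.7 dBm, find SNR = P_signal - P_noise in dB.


SNR = -25.6 - (-86.7) = 61.1 dB

61.1 dB


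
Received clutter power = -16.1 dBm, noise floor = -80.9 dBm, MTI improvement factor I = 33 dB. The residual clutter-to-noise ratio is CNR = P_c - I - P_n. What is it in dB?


CNR = -16.1 - 33 - (-80.9) = 31.8 dB

31.8 dB


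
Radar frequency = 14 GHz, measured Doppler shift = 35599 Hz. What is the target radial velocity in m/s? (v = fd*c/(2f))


v = 35599 * 3e8 / (2 * 14000000000.0) = 381.4 m/s

381.4 m/s


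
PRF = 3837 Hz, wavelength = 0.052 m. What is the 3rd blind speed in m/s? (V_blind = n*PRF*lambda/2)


V_blind = 3 * 3837 * 0.052 / 2 = 299.3 m/s

299.3 m/s


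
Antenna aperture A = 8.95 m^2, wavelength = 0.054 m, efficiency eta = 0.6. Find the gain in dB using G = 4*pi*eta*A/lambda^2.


G_linear = 4*pi*0.6*8.95/0.054^2 = 23141.77
G_dB = 10*log10(23141.77) = 43.6 dB

43.6 dB


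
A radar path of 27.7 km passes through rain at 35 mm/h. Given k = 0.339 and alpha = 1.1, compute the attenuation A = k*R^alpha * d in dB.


gamma = 0.339 * 35^1.1 = 16.930686 dB/km
A = 16.930686 * 27.7 = 468.98 dB

468.98 dB


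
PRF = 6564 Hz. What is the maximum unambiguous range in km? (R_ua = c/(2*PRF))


R_ua = 3e8 / (2 * 6564) = 22851.9 m = 22.9 km

22.9 km


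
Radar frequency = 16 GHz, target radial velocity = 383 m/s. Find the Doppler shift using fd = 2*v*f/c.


fd = 2 * 383 * 16000000000.0 / 3e8 = 40853.3 Hz

40853.3 Hz


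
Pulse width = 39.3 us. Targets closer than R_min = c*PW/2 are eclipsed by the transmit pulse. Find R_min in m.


R_min = 3e8 * 39.3e-6 / 2 = 5895.0 m

5895.0 m


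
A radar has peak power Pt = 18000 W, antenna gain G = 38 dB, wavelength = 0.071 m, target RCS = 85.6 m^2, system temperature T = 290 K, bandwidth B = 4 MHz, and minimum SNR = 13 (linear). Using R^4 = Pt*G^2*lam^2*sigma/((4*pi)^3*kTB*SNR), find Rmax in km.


G_lin = 10^(38/10) = 6309.573445
R^4 = 18000 * 6309.573445^2 * 0.071^2 * 85.6 / ((4*pi)^3 * 1.38e-23 * 290 * 4000000.0 * 13)
R^4 = 7.48778e20 m^4
R_max = (7.48778e20)^(1/4) = 165420.1 m = 165.4 km

165.4 km


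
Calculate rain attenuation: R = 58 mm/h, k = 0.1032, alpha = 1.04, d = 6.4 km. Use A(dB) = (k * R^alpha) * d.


gamma = 0.1032 * 58^1.04 = 7.04117 dB/km
A = 7.04117 * 6.4 = 45.06 dB

45.06 dB


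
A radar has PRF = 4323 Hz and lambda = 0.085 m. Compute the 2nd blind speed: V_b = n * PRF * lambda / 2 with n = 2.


V_blind = 2 * 4323 * 0.085 / 2 = 367.5 m/s

367.5 m/s


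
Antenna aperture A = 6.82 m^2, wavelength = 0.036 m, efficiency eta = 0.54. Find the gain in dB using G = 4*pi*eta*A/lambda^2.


G_linear = 4*pi*0.54*6.82/0.036^2 = 35709.44
G_dB = 10*log10(35709.44) = 45.5 dB

45.5 dB


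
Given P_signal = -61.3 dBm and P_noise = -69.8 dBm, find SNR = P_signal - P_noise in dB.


SNR = -61.3 - (-69.8) = 8.5 dB

8.5 dB


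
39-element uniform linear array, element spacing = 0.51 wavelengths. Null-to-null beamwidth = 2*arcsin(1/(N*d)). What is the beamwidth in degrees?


1/(N*d) = 1/(39*0.51) = 0.050277
BW = 2*arcsin(0.050277) = 5.8 degrees

5.8 degrees


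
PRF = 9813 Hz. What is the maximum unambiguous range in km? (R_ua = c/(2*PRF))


R_ua = 3e8 / (2 * 9813) = 15285.8 m = 15.3 km

15.3 km


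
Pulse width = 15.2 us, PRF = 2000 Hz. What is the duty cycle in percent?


DC = 15.2e-6 * 2000 * 100 = 3.04%

3.04%


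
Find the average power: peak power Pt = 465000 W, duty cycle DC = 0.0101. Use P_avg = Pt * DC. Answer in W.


P_avg = 465000 * 0.0101 = 4696.5 W

4696.5 W


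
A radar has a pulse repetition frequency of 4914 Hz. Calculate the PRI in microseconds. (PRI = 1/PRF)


PRI = 1/4914 = 0.0002035002 s = 203.5 us

203.5 us


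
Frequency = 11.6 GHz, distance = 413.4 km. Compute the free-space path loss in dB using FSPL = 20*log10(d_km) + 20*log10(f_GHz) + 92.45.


20*log10(413.4) = 52.33
20*log10(11.6) = 21.29
FSPL = 166.1 dB

166.1 dB


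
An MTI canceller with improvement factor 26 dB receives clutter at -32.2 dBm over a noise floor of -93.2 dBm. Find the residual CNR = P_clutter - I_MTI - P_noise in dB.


CNR = -32.2 - 26 - (-93.2) = 35.0 dB

35.0 dB


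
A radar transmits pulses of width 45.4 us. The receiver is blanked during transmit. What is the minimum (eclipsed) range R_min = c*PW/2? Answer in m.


R_min = 3e8 * 45.4e-6 / 2 = 6810.0 m

6810.0 m


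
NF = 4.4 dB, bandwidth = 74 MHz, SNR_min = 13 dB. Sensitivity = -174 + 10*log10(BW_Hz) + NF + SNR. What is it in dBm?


10*log10(74000000.0) = 78.69
S = -174 + 78.69 + 4.4 + 13 = -77.9 dBm

-77.9 dBm


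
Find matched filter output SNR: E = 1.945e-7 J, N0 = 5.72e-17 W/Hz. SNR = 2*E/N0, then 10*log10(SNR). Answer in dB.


SNR_lin = 2 * 1.945e-7 / 5.72e-17 = 6.801e9
SNR_dB = 10*log10(6.801e9) = 98.3 dB

98.3 dB


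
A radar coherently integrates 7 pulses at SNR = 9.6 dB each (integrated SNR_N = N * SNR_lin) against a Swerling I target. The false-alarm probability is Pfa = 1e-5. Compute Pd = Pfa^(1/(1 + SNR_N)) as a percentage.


SNR_lin = 10^(9.6/10) = 9.12011
SNR_N = 7 * 9.12011 = 63.84077
1/(1 + SNR_N) = 1/64.84077 = 0.0154224
Pd = (1e-5)^0.0154224 = 0.83731
Pd = 83.7%

83.7%


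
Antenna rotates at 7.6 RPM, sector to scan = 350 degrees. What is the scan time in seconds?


t = 350 / (7.6 * 360) * 60 = 7.68 s

7.68 s


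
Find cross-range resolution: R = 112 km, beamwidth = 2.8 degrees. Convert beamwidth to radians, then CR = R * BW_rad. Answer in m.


BW_rad = 0.048869219
CR = 112000 * 0.048869219 = 5473.4 m

5473.4 m


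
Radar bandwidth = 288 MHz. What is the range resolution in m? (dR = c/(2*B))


dR = 3e8 / (2 * 288000000.0) = 0.52 m

0.52 m


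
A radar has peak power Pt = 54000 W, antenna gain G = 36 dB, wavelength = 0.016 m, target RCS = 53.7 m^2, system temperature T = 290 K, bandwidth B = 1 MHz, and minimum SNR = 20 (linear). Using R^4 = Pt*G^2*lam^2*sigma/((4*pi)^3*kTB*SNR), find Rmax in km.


G_lin = 10^(36/10) = 3981.071706
R^4 = 54000 * 3981.071706^2 * 0.016^2 * 53.7 / ((4*pi)^3 * 1.38e-23 * 290 * 1000000.0 * 20)
R^4 = 7.40749e19 m^4
R_max = (7.40749e19)^(1/4) = 92772.2 m = 92.8 km

92.8 km


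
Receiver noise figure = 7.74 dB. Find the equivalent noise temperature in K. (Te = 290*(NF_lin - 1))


NF_lin = 10^(7.74/10) = 5.942922
Te = 290 * (5.942922 - 1) = 1433.4 K

1433.4 K


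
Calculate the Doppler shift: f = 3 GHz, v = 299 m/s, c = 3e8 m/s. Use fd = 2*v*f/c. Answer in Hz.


fd = 2 * 299 * 3000000000.0 / 3e8 = 5980.0 Hz

5980.0 Hz


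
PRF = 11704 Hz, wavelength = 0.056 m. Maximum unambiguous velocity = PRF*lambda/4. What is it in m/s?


V_ua = 11704 * 0.056 / 4 = 163.9 m/s

163.9 m/s


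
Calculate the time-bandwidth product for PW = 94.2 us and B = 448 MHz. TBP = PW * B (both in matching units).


TBP = 94.2 * 448 = 42201.6

42201.6


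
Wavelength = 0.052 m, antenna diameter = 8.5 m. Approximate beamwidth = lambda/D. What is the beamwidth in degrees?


BW_rad = 0.052 / 8.5 = 0.006118
BW_deg = 0.35 degrees

0.35 degrees


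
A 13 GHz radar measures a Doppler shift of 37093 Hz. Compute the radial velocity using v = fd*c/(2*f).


v = 37093 * 3e8 / (2 * 13000000000.0) = 428.0 m/s

428.0 m/s


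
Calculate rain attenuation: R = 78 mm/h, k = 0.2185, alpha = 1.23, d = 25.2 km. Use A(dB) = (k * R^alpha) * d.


gamma = 0.2185 * 78^1.23 = 46.422423 dB/km
A = 46.422423 * 25.2 = 1169.85 dB

1169.85 dB


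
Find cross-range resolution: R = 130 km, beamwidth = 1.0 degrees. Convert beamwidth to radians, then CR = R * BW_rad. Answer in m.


BW_rad = 0.017453293
CR = 130000 * 0.017453293 = 2268.9 m

2268.9 m


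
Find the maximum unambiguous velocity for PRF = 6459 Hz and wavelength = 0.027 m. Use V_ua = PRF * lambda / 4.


V_ua = 6459 * 0.027 / 4 = 43.6 m/s

43.6 m/s


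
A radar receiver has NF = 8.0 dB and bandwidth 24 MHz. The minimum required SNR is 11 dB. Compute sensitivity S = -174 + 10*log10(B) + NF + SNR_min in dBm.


10*log10(24000000.0) = 73.8
S = -174 + 73.8 + 8.0 + 11 = -81.2 dBm

-81.2 dBm


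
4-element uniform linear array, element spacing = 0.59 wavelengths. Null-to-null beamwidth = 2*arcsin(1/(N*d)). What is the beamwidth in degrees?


1/(N*d) = 1/(4*0.59) = 0.423729
BW = 2*arcsin(0.423729) = 50.1 degrees

50.1 degrees


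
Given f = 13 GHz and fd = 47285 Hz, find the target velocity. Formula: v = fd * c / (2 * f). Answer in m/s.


v = 47285 * 3e8 / (2 * 13000000000.0) = 545.6 m/s

545.6 m/s


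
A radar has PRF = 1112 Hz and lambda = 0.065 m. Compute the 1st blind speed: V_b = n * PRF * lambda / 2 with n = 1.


V_blind = 1 * 1112 * 0.065 / 2 = 36.1 m/s

36.1 m/s


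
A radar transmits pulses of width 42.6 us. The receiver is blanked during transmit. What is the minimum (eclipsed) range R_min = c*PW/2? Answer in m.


R_min = 3e8 * 42.6e-6 / 2 = 6390.0 m

6390.0 m


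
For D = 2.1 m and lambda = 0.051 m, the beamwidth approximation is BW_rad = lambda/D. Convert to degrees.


BW_rad = 0.051 / 2.1 = 0.024286
BW_deg = 1.39 degrees

1.39 degrees


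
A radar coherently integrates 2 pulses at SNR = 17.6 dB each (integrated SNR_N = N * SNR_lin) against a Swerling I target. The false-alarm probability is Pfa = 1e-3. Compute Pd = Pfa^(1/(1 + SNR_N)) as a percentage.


SNR_lin = 10^(17.6/10) = 57.54399
SNR_N = 2 * 57.54399 = 115.08798
1/(1 + SNR_N) = 1/116.08798 = 0.0086142
Pd = (1e-3)^0.0086142 = 0.94223
Pd = 94.2%

94.2%


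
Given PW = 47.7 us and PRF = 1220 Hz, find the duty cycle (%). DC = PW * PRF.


DC = 47.7e-6 * 1220 * 100 = 5.82%

5.82%


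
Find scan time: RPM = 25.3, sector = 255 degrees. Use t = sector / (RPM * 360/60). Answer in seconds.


t = 255 / (25.3 * 360) * 60 = 1.68 s

1.68 s


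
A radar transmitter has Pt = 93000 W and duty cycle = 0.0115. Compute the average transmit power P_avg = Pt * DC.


P_avg = 93000 * 0.0115 = 1069.5 W

1069.5 W


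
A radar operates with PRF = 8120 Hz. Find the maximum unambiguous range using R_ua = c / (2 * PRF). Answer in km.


R_ua = 3e8 / (2 * 8120) = 18472.9 m = 18.5 km

18.5 km


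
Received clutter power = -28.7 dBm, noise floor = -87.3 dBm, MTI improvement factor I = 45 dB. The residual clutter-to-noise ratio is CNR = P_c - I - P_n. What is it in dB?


CNR = -28.7 - 45 - (-87.3) = 13.6 dB

13.6 dB


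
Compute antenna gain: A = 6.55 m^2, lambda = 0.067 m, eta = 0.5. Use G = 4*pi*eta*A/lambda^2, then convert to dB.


G_linear = 4*pi*0.5*6.55/0.067^2 = 9167.94
G_dB = 10*log10(9167.94) = 39.6 dB

39.6 dB


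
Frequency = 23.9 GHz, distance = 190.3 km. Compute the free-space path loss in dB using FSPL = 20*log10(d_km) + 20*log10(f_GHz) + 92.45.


20*log10(190.3) = 45.59
20*log10(23.9) = 27.57
FSPL = 165.6 dB

165.6 dB
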